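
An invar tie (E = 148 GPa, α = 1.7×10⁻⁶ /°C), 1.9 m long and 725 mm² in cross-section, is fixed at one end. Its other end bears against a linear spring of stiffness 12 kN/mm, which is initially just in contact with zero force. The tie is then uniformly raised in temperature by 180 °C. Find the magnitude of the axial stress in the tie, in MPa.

The unrestrained thermal change is αΔT L = 1.7×10⁻⁶ × 180 × 1900 = 0.5814 mm.
With a force P in the spring, the elastic change of the tie is PL/(AE) and that of the spring is P/k; compatibility requires their sum to equal δ_free.
P [ L/(AE) + 1/k ] = δ_free → P [ 1900/(725×148×10³) + 1/(12×10³) ] = 0.5814.
P = 0.5814 / 0.000101 = 5754 N.
σ = P/A = 5754/725 = 7.937 MPa.

σ ≈ 7.94 MPa (compressive)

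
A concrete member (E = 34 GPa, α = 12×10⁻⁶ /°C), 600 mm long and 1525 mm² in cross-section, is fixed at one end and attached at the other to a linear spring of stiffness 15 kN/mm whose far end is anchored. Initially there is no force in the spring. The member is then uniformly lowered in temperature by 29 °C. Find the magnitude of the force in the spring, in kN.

The unrestrained thermal change is αΔT L = 12×10⁻⁶ × 29 × 600 = 0.2088 mm.
Let P be the tensile force in the spring. The member extends elastically by PL/(AE) and the spring stretches by P/k; together these equal δ_free.
So P = δ_free / [L/(AE) + 1/k] = 0.2088 / [ 600/(1525×34×10³) + 1/(15×10³) ].
P = 0.2088 / 7.824×10⁻⁵ = 2669 N.

P ≈ 2.67 kN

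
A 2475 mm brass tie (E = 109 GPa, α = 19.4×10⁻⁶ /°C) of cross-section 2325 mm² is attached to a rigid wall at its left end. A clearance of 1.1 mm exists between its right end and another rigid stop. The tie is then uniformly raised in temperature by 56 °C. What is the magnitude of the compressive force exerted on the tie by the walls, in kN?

P ≈ 163 kN

If the wall were absent the tie would grow by αΔT L = 19.4×10⁻⁶ × 56 × 2475 = 2.689 mm.
The gap closes (δ_free > 1.1 mm) and the wall then resists a further 2.689 − 1.1 = 1.589 mm of expansion.
So σ = E(δ_free − g)/L = 109×10³ × 1.589/2475 = 69.97 MPa.
P = σA = 69.97 × 2325 = 162.7 kN.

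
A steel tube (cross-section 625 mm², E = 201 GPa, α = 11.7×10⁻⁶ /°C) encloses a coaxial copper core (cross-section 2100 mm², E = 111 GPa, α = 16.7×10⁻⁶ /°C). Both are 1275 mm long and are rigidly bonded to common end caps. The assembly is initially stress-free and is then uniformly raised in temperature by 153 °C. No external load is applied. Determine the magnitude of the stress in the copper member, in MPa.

Both members must finish at the same length. With the larger α, the copper tends to over-expand; the plates restrain it, putting the copper in compression and the steel in tension. With no external load the two internal forces are equal and opposite, magnitude P.
Setting the final lengths equal and cancelling L: (α₁ − α₂)ΔT = P/(A₁E₁) + P/(A₂E₂).
|α₁ − α₂|·ΔT = 5×10⁻⁶ × 153 = 0.000765.
1/(A₁E₁) + 1/(A₂E₂) = 1/(625×201×10³) + 1/(2100×111×10³) = 1.225×10⁻⁸ N⁻¹.
P = 0.000765 / 1.225×10⁻⁸ = 62450 N = 62.45 kN.
σ_{copper} = P/A₂ = 62450/2100 = 29.74 MPa, compressive.

σ ≈ 29.7 MPa (compressive)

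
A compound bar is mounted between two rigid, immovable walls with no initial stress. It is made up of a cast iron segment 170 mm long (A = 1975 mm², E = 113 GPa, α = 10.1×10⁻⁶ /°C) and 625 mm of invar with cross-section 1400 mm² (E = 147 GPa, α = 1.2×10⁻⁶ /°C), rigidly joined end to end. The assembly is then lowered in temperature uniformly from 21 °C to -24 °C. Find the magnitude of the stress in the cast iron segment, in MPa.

σ ≈ 14.8 MPa (tensile)

With the walls removed the bar would change length by δ_free = Σ αᵢΔT Lᵢ = 10.1×10⁻⁶×45×170 + 1.2×10⁻⁶×45×625 = 0.111 mm.
Since the ends are fixed, an axial force P builds up, equal in every segment, with P · Σ Lᵢ/(AᵢEᵢ) = δ_free.
The series flexibility is Σ Lᵢ/(AᵢEᵢ) = 170/(1975×113×10³) + 625/(1400×147×10³) = 3.799×10⁻⁶ mm/N.
P = 0.111 / 3.799×10⁻⁶ = 29220 N = 29.22 kN, tensile.
σ_{cast iron} = P / A = 29220 / 1975 = 14.8 MPa.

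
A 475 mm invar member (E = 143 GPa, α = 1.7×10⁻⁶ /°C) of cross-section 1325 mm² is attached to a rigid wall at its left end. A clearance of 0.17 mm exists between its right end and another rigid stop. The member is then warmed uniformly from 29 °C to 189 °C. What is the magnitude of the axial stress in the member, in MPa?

If the wall were absent the member would grow by αΔT L = 1.7×10⁻⁶ × 160 × 475 = 0.1292 mm.
Since δ_free = 0.129 mm is less than the 0.17 mm gap, the member never touches the wall. No axial force develops.

σ ≈ 0 MPa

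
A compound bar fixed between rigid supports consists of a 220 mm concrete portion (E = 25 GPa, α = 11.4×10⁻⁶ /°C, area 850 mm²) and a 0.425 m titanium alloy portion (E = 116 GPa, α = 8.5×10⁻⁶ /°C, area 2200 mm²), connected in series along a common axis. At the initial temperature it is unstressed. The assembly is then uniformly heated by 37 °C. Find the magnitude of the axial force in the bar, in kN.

Free thermal expansion of the whole bar: Σ αᵢΔT Lᵢ = 11.4×10⁻⁶×37×220 + 8.5×10⁻⁶×37×425 = 0.2265 mm.
Since the ends are fixed, an axial force P builds up, equal in every segment, with P · Σ Lᵢ/(AᵢEᵢ) = δ_free.
The series flexibility is Σ Lᵢ/(AᵢEᵢ) = 220/(850×25×10³) + 425/(2200×116×10³) = 1.202×10⁻⁵ mm/N.
So P = 0.2265 / 1.202×10⁻⁵ = 18.84 kN, compressive.

P ≈ 18.8 kN (compressive)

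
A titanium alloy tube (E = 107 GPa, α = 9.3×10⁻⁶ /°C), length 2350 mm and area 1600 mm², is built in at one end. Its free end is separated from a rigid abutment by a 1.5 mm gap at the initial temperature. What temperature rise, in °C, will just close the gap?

The gap closes when αΔT L = 1.5 mm, since the tube is still unstressed at that instant.
So ΔT = g/(αL) = 1.5/(9.3×10⁻⁶ × 2350) = 68.63 °C.

ΔT ≈ 68.6 °C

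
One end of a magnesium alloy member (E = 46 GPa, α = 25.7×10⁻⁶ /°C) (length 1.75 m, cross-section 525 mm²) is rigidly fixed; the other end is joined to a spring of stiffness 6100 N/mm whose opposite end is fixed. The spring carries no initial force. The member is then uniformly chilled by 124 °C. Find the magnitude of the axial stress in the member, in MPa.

σ ≈ 44.9 MPa (tensile)

The unrestrained thermal change is αΔT L = 25.7×10⁻⁶ × 124 × 1750 = 5.577 mm.
With a force P in the spring, the elastic change of the member is PL/(AE) and that of the spring is P/k; compatibility requires their sum to equal δ_free.
P [ L/(AE) + 1/k ] = δ_free → P [ 1750/(525×46×10³) + 1/(6100) ] = 5.577.
P = 5.577 / 0.0002364 = 23590 N.
σ = P/A = 23590/525 = 44.94 MPa.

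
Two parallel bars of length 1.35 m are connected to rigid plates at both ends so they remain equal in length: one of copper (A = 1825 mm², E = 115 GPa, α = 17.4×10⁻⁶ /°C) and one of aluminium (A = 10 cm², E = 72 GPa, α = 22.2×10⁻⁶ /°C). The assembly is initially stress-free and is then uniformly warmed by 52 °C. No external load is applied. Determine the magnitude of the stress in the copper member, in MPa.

Both members must finish at the same length. With the larger α, the aluminium tends to over-expand; the plates restrain it, putting the aluminium in compression and the copper in tension. With no external load the two internal forces are equal and opposite, magnitude P.
Equating the net (thermal + elastic) strains gives |α₁ − α₂|·ΔT = P·[1/(A₁E₁) + 1/(A₂E₂)].
|α₁ − α₂|·ΔT = 4.8×10⁻⁶ × 52 = 0.0002496.
1/(A₁E₁) + 1/(A₂E₂) = 1/(1825×115×10³) + 1/(1000×72×10³) = 1.865×10⁻⁸ N⁻¹.
P = 0.0002496 / 1.865×10⁻⁸ = 13380 N = 13.38 kN.
σ_{copper} = P/A₁ = 13380/1825 = 7.332 MPa, tensile.

σ ≈ 7.33 MPa (tensile)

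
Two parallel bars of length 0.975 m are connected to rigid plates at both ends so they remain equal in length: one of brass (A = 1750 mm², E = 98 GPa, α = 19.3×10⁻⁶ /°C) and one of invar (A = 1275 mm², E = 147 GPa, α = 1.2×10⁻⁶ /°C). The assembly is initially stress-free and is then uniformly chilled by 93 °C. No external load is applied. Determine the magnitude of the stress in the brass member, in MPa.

Both members must finish at the same length. With the larger α, the brass tends to over-contract; the plates restrain it, putting the brass in tension and the invar in compression. With no external load the two internal forces are equal and opposite, magnitude P.
Equating the net (thermal + elastic) strains gives |α₁ − α₂|·ΔT = P·[1/(A₁E₁) + 1/(A₂E₂)].
|α₁ − α₂|·ΔT = 18.1×10⁻⁶ × 93 = 0.001683.
1/(A₁E₁) + 1/(A₂E₂) = 1/(1750×98×10³) + 1/(1275×147×10³) = 1.117×10⁻⁸ N⁻¹.
P = 0.001683 / 1.117×10⁻⁸ = 150700 N = 150.7 kN.
σ_{brass} = P/A₁ = 150700/1750 = 86.14 MPa, tensile.

σ ≈ 86.1 MPa (tensile)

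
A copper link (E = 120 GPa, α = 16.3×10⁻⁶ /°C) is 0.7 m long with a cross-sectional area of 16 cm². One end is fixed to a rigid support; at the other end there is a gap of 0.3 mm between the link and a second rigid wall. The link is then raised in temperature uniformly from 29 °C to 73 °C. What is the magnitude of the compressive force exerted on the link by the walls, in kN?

Free thermal elongation = αΔT L = 16.3×10⁻⁶ × 44 × 700 = 0.502 mm.
The gap closes (δ_free > 0.3 mm) and the wall then resists a further 0.502 − 0.3 = 0.202 mm of expansion.
That suppressed elongation corresponds to σ = E·Δ/L = 120×10³ × 0.202/700 = 34.64 MPa.
Force on the wall = σA = 34.64 × 1600 mm² = 55.42 kN.

P ≈ 55.4 kN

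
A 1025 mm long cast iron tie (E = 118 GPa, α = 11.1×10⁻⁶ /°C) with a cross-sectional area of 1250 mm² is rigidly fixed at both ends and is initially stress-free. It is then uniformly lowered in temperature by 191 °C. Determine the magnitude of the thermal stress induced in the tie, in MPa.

The supports are rigid, so the total axial strain is zero. The restrained thermal strain is ε = αΔT = 11.1×10⁻⁶ × 191 = 2120.1×10⁻⁶.
σ = EαΔT = 118×10³ × 11.1×10⁻⁶ × 191 = 250.2 MPa (tensile; the tie is trying to contract).

σ ≈ 250 MPa (tensile)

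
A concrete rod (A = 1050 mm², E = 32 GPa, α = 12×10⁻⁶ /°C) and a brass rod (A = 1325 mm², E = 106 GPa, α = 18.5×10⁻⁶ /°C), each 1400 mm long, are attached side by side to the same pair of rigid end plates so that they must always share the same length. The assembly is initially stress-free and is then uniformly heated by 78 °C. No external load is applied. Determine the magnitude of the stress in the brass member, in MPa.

σ ≈ 10.4 MPa (compressive)

Equilibrium of a rigid end plate with no external load gives equal and opposite internal forces ±P in the two members. Since α_{brass} > α_{concrete}, heating drives the brass into compression and the concrete into tension.
Equating the net (thermal + elastic) strains gives |α₁ − α₂|·ΔT = P·[1/(A₁E₁) + 1/(A₂E₂)].
|α₁ − α₂|·ΔT = 6.5×10⁻⁶ × 78 = 0.000507.
1/(A₁E₁) + 1/(A₂E₂) = 1/(1050×32×10³) + 1/(1325×106×10³) = 3.688×10⁻⁸ N⁻¹.
So P = 0.000507 / 3.688×10⁻⁸ = 13.75 kN.
σ_{brass} = P/A₂ = 13750/1325 = 10.37 MPa, compressive.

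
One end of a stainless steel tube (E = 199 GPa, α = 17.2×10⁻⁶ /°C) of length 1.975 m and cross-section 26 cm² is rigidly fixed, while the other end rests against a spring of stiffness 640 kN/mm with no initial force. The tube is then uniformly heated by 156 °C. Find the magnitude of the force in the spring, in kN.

The unrestrained thermal change is αΔT L = 17.2×10⁻⁶ × 156 × 1975 = 5.299 mm.
Let P be the compressive force at the spring. The tube shortens elastically by PL/(AE) and the spring compresses by P/k; together these equal δ_free.
P [ L/(AE) + 1/k ] = δ_free → P [ 1975/(2600×199×10³) + 1/(640×10³) ] = 5.299.
P = 5.299 / 5.38×10⁻⁶ = 985100 N.

P ≈ 985 kN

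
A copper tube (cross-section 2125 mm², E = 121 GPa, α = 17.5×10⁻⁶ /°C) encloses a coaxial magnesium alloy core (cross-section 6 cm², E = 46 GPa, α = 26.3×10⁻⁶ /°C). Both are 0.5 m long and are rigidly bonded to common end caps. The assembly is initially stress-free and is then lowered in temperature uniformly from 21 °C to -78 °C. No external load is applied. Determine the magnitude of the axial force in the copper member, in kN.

P ≈ 21.7 kN (compressive in the copper)

Both members must finish at the same length. With the larger α, the magnesium alloy tends to over-contract; the plates restrain it, putting the magnesium alloy in tension and the copper in compression. With no external load the two internal forces are equal and opposite, magnitude P.
Equating the net (thermal + elastic) strains gives |α₁ − α₂|·ΔT = P·[1/(A₁E₁) + 1/(A₂E₂)].
|α₁ − α₂|·ΔT = 8.8×10⁻⁶ × 99 = 0.0008712.
1/(A₁E₁) + 1/(A₂E₂) = 1/(2125×121×10³) + 1/(600×46×10³) = 4.012×10⁻⁸ N⁻¹.
So P = 0.0008712 / 4.012×10⁻⁸ = 21.71 kN.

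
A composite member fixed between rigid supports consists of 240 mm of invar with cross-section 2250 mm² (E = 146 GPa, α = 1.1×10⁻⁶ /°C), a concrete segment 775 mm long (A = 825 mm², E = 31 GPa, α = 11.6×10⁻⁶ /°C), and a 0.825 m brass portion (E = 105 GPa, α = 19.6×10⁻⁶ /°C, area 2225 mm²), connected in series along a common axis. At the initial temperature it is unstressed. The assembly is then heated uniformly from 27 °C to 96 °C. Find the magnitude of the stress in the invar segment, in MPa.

If the supports were absent, the total length change would be Σ αᵢΔT Lᵢ = 1.1×10⁻⁶×69×240 + 11.6×10⁻⁶×69×775 + 19.6×10⁻⁶×69×825 = 1.754 mm.
The walls prevent any net length change, so an axial force P (same in every segment) develops. Compatibility: P · Σ Lᵢ/(AᵢEᵢ) = δ_free.
Σ Lᵢ/(AᵢEᵢ) = 240/(2250×146×10³) + 775/(825×31×10³) + 825/(2225×105×10³) = 3.456×10⁻⁵ mm/N.
So P = 1.754 / 3.456×10⁻⁵ = 50.75 kN, compressive.
σ_{invar} = P / A = 50750 / 2250 = 22.56 MPa.

σ ≈ 22.6 MPa (compressive)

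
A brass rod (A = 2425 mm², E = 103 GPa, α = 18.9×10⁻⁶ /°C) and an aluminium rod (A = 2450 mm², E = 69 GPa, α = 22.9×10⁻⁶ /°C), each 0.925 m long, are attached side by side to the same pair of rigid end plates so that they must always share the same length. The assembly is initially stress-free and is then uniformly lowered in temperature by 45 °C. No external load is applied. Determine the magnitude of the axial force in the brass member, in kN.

P ≈ 18.1 kN (compressive in the brass)

The aluminium has the larger α, so on cooling it would change length more than the brass if both were free. The rigid plates force a common final length, so the aluminium is put into tension and the brass into compression, with equal and opposite forces P (no external load).
Equating the net (thermal + elastic) strains gives |α₁ − α₂|·ΔT = P·[1/(A₁E₁) + 1/(A₂E₂)].
|α₁ − α₂|·ΔT = 4×10⁻⁶ × 45 = 0.00018.
1/(A₁E₁) + 1/(A₂E₂) = 1/(2425×103×10³) + 1/(2450×69×10³) = 9.919×10⁻⁹ N⁻¹.
So P = 0.00018 / 9.919×10⁻⁹ = 18.15 kN.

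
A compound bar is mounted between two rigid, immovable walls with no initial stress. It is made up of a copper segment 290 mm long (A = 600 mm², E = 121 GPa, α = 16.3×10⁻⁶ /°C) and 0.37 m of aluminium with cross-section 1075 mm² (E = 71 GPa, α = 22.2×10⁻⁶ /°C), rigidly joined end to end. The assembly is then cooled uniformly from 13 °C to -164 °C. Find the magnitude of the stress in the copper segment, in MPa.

With the walls removed the bar would change length by δ_free = Σ αᵢΔT Lᵢ = 16.3×10⁻⁶×177×290 + 22.2×10⁻⁶×177×370 = 2.291 mm.
Since the ends are fixed, an axial force P builds up, equal in every segment, with P · Σ Lᵢ/(AᵢEᵢ) = δ_free.
The series flexibility is Σ Lᵢ/(AᵢEᵢ) = 290/(600×121×10³) + 370/(1075×71×10³) = 8.842×10⁻⁶ mm/N.
P = 2.291 / 8.842×10⁻⁶ = 259000 N = 259 kN, tensile.
σ_{copper} = P / A = 259000 / 600 = 431.7 MPa.

σ ≈ 432 MPa (tensile)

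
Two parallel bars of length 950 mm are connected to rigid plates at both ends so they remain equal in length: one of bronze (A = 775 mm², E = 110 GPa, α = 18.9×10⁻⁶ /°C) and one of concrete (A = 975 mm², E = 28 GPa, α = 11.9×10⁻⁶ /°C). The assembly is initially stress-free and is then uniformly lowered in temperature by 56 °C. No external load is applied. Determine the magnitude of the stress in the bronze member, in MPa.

Equilibrium of a rigid end plate with no external load gives equal and opposite internal forces ±P in the two members. Since α_{bronze} > α_{concrete}, cooling drives the bronze into tension and the concrete into compression.
Compatibility of the two members (thermal + elastic change equal): (α₁ − α₂)ΔT = P·[1/(A₁E₁) + 1/(A₂E₂)].
|α₁ − α₂|·ΔT = 7×10⁻⁶ × 56 = 0.000392.
1/(A₁E₁) + 1/(A₂E₂) = 1/(775×110×10³) + 1/(975×28×10³) = 4.836×10⁻⁸ N⁻¹.
P = 0.000392 / 4.836×10⁻⁸ = 8106 N = 8.106 kN.
σ_{bronze} = P/A₁ = 8106/775 = 10.46 MPa, tensile.

σ ≈ 10.5 MPa (tensile)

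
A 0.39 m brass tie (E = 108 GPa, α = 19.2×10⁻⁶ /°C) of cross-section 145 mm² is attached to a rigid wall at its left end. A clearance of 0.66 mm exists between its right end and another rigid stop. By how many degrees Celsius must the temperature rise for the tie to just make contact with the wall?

Contact occurs when the free expansion equals the gap: αΔT L = 0.66 mm.
So ΔT = g/(αL) = 0.66/(19.2×10⁻⁶ × 390) = 88.14 °C.

ΔT ≈ 88.1 °C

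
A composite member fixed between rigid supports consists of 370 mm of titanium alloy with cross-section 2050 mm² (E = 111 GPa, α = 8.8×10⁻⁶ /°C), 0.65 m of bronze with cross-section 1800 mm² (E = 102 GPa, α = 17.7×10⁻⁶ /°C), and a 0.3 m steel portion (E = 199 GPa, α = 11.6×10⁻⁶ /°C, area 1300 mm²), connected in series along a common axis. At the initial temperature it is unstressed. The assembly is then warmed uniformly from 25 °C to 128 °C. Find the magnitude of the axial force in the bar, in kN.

Free thermal expansion of the whole bar: Σ αᵢΔT Lᵢ = 8.8×10⁻⁶×103×370 + 17.7×10⁻⁶×103×650 + 11.6×10⁻⁶×103×300 = 1.879 mm.
The rigid supports impose zero overall length change; the single axial force P common to all segments must satisfy P Σ Lᵢ/(AᵢEᵢ) = δ_free.
Σ Lᵢ/(AᵢEᵢ) = 370/(2050×111×10³) + 650/(1800×102×10³) + 300/(1300×199×10³) = 6.326×10⁻⁶ mm/N.
So P = 1.879 / 6.326×10⁻⁶ = 297 kN, compressive.

P ≈ 297 kN (compressive)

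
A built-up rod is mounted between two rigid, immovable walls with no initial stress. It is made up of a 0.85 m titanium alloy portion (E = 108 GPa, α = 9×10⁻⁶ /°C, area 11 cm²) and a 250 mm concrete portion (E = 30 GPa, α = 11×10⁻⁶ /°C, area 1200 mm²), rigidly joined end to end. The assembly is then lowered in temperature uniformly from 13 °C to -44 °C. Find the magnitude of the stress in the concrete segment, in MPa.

Free thermal contraction of the whole bar: Σ αᵢΔT Lᵢ = 9×10⁻⁶×57×850 + 11×10⁻⁶×57×250 = 0.5928 mm.
Since the ends are fixed, an axial force P builds up, equal in every segment, with P · Σ Lᵢ/(AᵢEᵢ) = δ_free.
The series flexibility is Σ Lᵢ/(AᵢEᵢ) = 850/(1100×108×10³) + 250/(1200×30×10³) = 1.41×10⁻⁵ mm/N.
Hence P = δ_free / Σ(L/AE) = 0.5928/1.41×10⁻⁵ = 42.04 kN (tensile).
σ_{concrete} = P / A = 42040 / 1200 = 35.04 MPa.

σ ≈ 35 MPa (tensile)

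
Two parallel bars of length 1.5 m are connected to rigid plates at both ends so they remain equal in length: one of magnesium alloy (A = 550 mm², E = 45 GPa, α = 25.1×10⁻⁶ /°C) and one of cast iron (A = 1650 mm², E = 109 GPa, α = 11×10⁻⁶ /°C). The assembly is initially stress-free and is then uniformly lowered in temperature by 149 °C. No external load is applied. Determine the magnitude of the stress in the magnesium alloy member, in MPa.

The magnesium alloy has the larger α, so on cooling it would change length more than the cast iron if both were free. The rigid plates force a common final length, so the magnesium alloy is put into tension and the cast iron into compression, with equal and opposite forces P (no external load).
Compatibility of the two members (thermal + elastic change equal): (α₁ − α₂)ΔT = P·[1/(A₁E₁) + 1/(A₂E₂)].
|α₁ − α₂|·ΔT = 14.1×10⁻⁶ × 149 = 0.002101.
1/(A₁E₁) + 1/(A₂E₂) = 1/(550×45×10³) + 1/(1650×109×10³) = 4.596×10⁻⁸ N⁻¹.
P = 0.002101 / 4.596×10⁻⁸ = 45710 N = 45.71 kN.
σ_{magnesium alloy} = P/A₁ = 45710/550 = 83.1 MPa, tensile.

σ ≈ 83.1 MPa (tensile)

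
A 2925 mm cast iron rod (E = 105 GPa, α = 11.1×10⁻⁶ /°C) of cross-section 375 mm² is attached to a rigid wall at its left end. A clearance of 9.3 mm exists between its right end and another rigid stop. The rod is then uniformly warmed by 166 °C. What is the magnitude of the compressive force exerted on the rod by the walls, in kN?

P ≈ 0 kN

If the wall were absent the rod would grow by αΔT L = 11.1×10⁻⁶ × 166 × 2925 = 5.39 mm.
This is smaller than the 9.3 mm clearance, so the rod expands freely without reaching the stop — the stress is zero.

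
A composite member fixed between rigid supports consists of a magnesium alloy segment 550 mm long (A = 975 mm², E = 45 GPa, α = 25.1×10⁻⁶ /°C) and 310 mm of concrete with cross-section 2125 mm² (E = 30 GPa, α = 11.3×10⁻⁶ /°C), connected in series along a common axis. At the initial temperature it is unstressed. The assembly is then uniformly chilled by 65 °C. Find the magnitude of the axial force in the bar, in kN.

If the supports were absent, the total length change would be Σ αᵢΔT Lᵢ = 25.1×10⁻⁶×65×550 + 11.3×10⁻⁶×65×310 = 1.125 mm.
The walls prevent any net length change, so an axial force P (same in every segment) develops. Compatibility: P · Σ Lᵢ/(AᵢEᵢ) = δ_free.
The series flexibility is Σ Lᵢ/(AᵢEᵢ) = 550/(975×45×10³) + 310/(2125×30×10³) = 1.74×10⁻⁵ mm/N.
Hence P = δ_free / Σ(L/AE) = 1.125/1.74×10⁻⁵ = 64.66 kN (tensile).

P ≈ 64.7 kN (tensile)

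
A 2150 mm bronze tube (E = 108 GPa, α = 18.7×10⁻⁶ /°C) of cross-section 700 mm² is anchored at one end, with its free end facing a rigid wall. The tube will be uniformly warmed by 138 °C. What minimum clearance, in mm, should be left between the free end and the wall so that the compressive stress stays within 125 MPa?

g ≈ 3.06 mm

With no wall the tube would lengthen by αΔT L = 18.7×10⁻⁶ × 138 × 2150 = 5.548 mm.
At the allowable stress the elastic shortening the wall may impose is σL/E = 125 × 2150 / (108×10³) = 2.488 mm.
So the gap has to take up the difference, g_min = δ_free − σL/E = 5.548 − 2.488 = 3.06 mm.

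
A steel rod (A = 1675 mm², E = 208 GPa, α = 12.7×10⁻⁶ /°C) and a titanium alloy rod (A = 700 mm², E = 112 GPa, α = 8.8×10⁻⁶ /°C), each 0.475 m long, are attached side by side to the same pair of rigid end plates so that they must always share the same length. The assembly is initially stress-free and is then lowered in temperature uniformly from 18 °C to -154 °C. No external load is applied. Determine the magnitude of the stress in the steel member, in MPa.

Both members must finish at the same length. With the larger α, the steel tends to over-contract; the plates restrain it, putting the steel in tension and the titanium alloy in compression. With no external load the two internal forces are equal and opposite, magnitude P.
Compatibility of the two members (thermal + elastic change equal): (α₁ − α₂)ΔT = P·[1/(A₁E₁) + 1/(A₂E₂)].
|α₁ − α₂|·ΔT = 3.9×10⁻⁶ × 172 = 0.0006708.
1/(A₁E₁) + 1/(A₂E₂) = 1/(1675×208×10³) + 1/(700×112×10³) = 1.563×10⁻⁸ N⁻¹.
P = 0.0006708 / 1.563×10⁻⁸ = 42930 N = 42.93 kN.
σ_{steel} = P/A₁ = 42930/1675 = 25.63 MPa, tensile.

σ ≈ 25.6 MPa (tensile)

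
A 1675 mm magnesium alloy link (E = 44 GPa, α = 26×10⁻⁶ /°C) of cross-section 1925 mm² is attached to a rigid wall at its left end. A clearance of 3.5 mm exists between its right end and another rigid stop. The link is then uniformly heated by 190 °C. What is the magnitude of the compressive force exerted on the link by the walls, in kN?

P ≈ 241 kN

Unrestrained expansion: δ_free = αΔT L = 26×10⁻⁶ × 190 × 1675 = 8.274 mm.
The gap closes (δ_free > 3.5 mm) and the wall then resists a further 8.274 − 3.5 = 4.774 mm of expansion.
So σ = E(δ_free − g)/L = 44×10³ × 4.774/1675 = 125.4 MPa.
P = σA = 125.4 × 1925 = 241.4 kN.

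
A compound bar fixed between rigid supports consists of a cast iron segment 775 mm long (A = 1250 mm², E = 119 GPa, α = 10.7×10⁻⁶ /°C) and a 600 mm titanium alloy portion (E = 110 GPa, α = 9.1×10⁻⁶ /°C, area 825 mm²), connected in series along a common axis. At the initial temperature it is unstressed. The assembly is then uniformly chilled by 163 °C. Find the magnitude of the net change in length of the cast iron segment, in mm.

|ΔL| ≈ 0.364 mm

With the walls removed the bar would change length by δ_free = Σ αᵢΔT Lᵢ = 10.7×10⁻⁶×163×775 + 9.1×10⁻⁶×163×600 = 2.242 mm.
Since the ends are fixed, an axial force P builds up, equal in every segment, with P · Σ Lᵢ/(AᵢEᵢ) = δ_free.
Σ Lᵢ/(AᵢEᵢ) = 775/(1250×119×10³) + 600/(825×110×10³) = 1.182×10⁻⁵ mm/N.
Hence P = δ_free / Σ(L/AE) = 2.242/1.182×10⁻⁵ = 189.6 kN (tensile).
For the cast iron segment, free thermal change = 10.7×10⁻⁶×163×775 = 1.352 mm and elastic change from P = 189600×775/(1250×119×10³) = 0.988 mm; these oppose, so the net change is 0.364 mm (segment shortens).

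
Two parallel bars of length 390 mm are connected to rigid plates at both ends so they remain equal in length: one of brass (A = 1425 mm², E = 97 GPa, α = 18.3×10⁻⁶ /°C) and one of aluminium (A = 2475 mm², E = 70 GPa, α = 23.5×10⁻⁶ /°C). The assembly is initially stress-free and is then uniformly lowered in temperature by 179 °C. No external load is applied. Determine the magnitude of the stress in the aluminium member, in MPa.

σ ≈ 28.9 MPa (tensile)

Equilibrium of a rigid end plate with no external load gives equal and opposite internal forces ±P in the two members. Since α_{aluminium} > α_{brass}, cooling drives the aluminium into tension and the brass into compression.
Compatibility of the two members (thermal + elastic change equal): (α₁ − α₂)ΔT = P·[1/(A₁E₁) + 1/(A₂E₂)].
|α₁ − α₂|·ΔT = 5.2×10⁻⁶ × 179 = 0.0009308.
1/(A₁E₁) + 1/(A₂E₂) = 1/(1425×97×10³) + 1/(2475×70×10³) = 1.301×10⁻⁸ N⁻¹.
So P = 0.0009308 / 1.301×10⁻⁸ = 71.56 kN.
σ_{aluminium} = P/A₂ = 71560/2475 = 28.91 MPa, tensile.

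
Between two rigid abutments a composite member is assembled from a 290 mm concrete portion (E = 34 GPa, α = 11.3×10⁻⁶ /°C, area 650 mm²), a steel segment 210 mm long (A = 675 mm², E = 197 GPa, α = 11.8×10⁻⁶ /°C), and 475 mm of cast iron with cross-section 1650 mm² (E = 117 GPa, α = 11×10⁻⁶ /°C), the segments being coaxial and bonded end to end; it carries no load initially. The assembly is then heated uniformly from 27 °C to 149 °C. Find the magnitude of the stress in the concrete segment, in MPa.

σ ≈ 120 MPa (compressive)

With the walls removed the bar would change length by δ_free = Σ αᵢΔT Lᵢ = 11.3×10⁻⁶×122×290 + 11.8×10⁻⁶×122×210 + 11×10⁻⁶×122×475 = 1.34 mm.
The rigid supports impose zero overall length change; the single axial force P common to all segments must satisfy P Σ Lᵢ/(AᵢEᵢ) = δ_free.
The series flexibility is Σ Lᵢ/(AᵢEᵢ) = 290/(650×34×10³) + 210/(675×197×10³) + 475/(1650×117×10³) = 1.716×10⁻⁵ mm/N.
So P = 1.34 / 1.716×10⁻⁵ = 78.05 kN, compressive.
σ_{concrete} = P / A = 78050 / 650 = 120.1 MPa.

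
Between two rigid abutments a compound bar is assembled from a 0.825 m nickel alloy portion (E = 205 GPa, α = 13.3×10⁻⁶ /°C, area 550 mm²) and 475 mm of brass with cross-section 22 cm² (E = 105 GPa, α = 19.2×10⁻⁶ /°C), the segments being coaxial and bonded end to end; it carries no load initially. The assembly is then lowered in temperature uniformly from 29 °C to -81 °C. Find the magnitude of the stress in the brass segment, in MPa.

σ ≈ 107 MPa (tensile)

With the walls removed the bar would change length by δ_free = Σ αᵢΔT Lᵢ = 13.3×10⁻⁶×110×825 + 19.2×10⁻⁶×110×475 = 2.21 mm.
Since the ends are fixed, an axial force P builds up, equal in every segment, with P · Σ Lᵢ/(AᵢEᵢ) = δ_free.
Σ Lᵢ/(AᵢEᵢ) = 825/(550×205×10³) + 475/(2200×105×10³) = 9.373×10⁻⁶ mm/N.
Hence P = δ_free / Σ(L/AE) = 2.21/9.373×10⁻⁶ = 235.8 kN (tensile).
σ_{brass} = P / A = 235800 / 2200 = 107.2 MPa.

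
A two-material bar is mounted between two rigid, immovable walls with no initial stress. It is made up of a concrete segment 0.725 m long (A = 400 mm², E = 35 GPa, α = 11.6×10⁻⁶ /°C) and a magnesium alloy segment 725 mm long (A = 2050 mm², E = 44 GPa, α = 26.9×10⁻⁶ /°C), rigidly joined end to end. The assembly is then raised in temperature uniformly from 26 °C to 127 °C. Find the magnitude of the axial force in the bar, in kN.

P ≈ 47.1 kN (compressive)

With the walls removed the bar would change length by δ_free = Σ αᵢΔT Lᵢ = 11.6×10⁻⁶×101×725 + 26.9×10⁻⁶×101×725 = 2.819 mm.
The walls prevent any net length change, so an axial force P (same in every segment) develops. Compatibility: P · Σ Lᵢ/(AᵢEᵢ) = δ_free.
The series flexibility is Σ Lᵢ/(AᵢEᵢ) = 725/(400×35×10³) + 725/(2050×44×10³) = 5.982×10⁻⁵ mm/N.
So P = 2.819 / 5.982×10⁻⁵ = 47.12 kN, compressive.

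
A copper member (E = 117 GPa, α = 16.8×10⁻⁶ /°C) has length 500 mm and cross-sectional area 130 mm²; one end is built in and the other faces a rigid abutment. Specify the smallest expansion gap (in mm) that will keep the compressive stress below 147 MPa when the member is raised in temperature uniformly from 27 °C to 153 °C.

g ≈ 0.43 mm

Free expansion if unrestrained: δ_free = αΔT L = 16.8×10⁻⁶ × 126 × 500 = 1.058 mm.
A stress of 147 MPa corresponds to the wall pushing the member back by σL/E = 147×500/(117×10³) = 0.6282 mm.
The gap must absorb the remainder: g_min = 1.058 − 0.6282 = 0.4302 mm.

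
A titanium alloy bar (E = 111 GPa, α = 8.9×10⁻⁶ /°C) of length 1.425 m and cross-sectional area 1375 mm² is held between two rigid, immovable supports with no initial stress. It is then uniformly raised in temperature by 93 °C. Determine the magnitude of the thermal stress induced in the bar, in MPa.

σ ≈ 91.9 MPa (compressive)

With length fixed, the mechanical strain must cancel the thermal strain αΔT = 8.9×10⁻⁶ × 93 = 827.7×10⁻⁶.
Hence σ = E·αΔT = 111×10³ × 827.7×10⁻⁶ = 91.87 MPa, compressive.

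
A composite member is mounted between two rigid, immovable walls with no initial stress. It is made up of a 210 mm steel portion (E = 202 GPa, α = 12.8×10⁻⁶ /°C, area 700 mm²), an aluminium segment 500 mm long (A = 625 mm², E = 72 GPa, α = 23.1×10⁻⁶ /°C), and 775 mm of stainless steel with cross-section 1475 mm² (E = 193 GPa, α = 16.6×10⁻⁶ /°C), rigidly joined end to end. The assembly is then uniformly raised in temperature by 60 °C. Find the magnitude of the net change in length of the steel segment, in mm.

|ΔL| ≈ 0.00362 mm

Free thermal expansion of the whole bar: Σ αᵢΔT Lᵢ = 12.8×10⁻⁶×60×210 + 23.1×10⁻⁶×60×500 + 16.6×10⁻⁶×60×775 = 1.626 mm.
The walls prevent any net length change, so an axial force P (same in every segment) develops. Compatibility: P · Σ Lᵢ/(AᵢEᵢ) = δ_free.
The series flexibility is Σ Lᵢ/(AᵢEᵢ) = 210/(700×202×10³) + 500/(625×72×10³) + 775/(1475×193×10³) = 1.532×10⁻⁵ mm/N.
So P = 1.626 / 1.532×10⁻⁵ = 106.2 kN, compressive.
For the steel segment, free thermal change = 12.8×10⁻⁶×60×210 = 0.1613 mm and elastic change from P = 106200×210/(700×202×10³) = 0.1577 mm; these oppose, so the net change is 0.00362 mm (segment lengthens).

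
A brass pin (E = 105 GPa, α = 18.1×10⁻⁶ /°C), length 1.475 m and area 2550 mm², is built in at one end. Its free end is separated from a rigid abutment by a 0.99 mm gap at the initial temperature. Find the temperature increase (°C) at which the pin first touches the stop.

The gap closes when αΔT L = 0.99 mm, since the pin is still unstressed at that instant.
ΔT = 0.99 / (18.1×10⁻⁶ × 1475) = 37.08 °C.

ΔT ≈ 37.1 °C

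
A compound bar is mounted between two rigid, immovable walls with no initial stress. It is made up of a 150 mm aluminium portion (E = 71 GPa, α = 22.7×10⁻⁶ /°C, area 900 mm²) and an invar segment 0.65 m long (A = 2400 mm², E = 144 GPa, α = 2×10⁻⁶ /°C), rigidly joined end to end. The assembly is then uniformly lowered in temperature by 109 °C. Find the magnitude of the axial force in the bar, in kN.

If the supports were absent, the total length change would be Σ αᵢΔT Lᵢ = 22.7×10⁻⁶×109×150 + 2×10⁻⁶×109×650 = 0.5128 mm.
Since the ends are fixed, an axial force P builds up, equal in every segment, with P · Σ Lᵢ/(AᵢEᵢ) = δ_free.
The series flexibility is Σ Lᵢ/(AᵢEᵢ) = 150/(900×71×10³) + 650/(2400×144×10³) = 4.228×10⁻⁶ mm/N.
Hence P = δ_free / Σ(L/AE) = 0.5128/4.228×10⁻⁶ = 121.3 kN (tensile).

P ≈ 121 kN (tensile)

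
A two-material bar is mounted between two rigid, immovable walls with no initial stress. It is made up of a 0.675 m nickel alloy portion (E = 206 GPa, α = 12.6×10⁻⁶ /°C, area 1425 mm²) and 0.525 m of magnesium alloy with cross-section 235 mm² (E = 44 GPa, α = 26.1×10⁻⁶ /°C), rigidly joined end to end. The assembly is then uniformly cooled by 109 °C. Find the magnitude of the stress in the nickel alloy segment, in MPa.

σ ≈ 32 MPa (tensile)

If the supports were absent, the total length change would be Σ αᵢΔT Lᵢ = 12.6×10⁻⁶×109×675 + 26.1×10⁻⁶×109×525 = 2.421 mm.
The rigid supports impose zero overall length change; the single axial force P common to all segments must satisfy P Σ Lᵢ/(AᵢEᵢ) = δ_free.
Σ Lᵢ/(AᵢEᵢ) = 675/(1425×206×10³) + 525/(235×44×10³) = 5.307×10⁻⁵ mm/N.
P = 2.421 / 5.307×10⁻⁵ = 45610 N = 45.61 kN, tensile.
σ_{nickel alloy} = P / A = 45610 / 1425 = 32.01 MPa.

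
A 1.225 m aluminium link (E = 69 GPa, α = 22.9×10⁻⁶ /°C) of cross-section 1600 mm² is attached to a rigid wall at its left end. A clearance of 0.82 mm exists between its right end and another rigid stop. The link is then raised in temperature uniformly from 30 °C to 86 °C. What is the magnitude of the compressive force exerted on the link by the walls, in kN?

P ≈ 67.7 kN

Unrestrained expansion: δ_free = αΔT L = 22.9×10⁻⁶ × 56 × 1225 = 1.571 mm.
The gap closes (δ_free > 0.82 mm) and the wall then resists a further 1.571 − 0.82 = 0.7509 mm of expansion.
So σ = E(δ_free − g)/L = 69×10³ × 0.7509/1225 = 42.3 MPa.
Force on the wall = σA = 42.3 × 1600 mm² = 67.68 kN.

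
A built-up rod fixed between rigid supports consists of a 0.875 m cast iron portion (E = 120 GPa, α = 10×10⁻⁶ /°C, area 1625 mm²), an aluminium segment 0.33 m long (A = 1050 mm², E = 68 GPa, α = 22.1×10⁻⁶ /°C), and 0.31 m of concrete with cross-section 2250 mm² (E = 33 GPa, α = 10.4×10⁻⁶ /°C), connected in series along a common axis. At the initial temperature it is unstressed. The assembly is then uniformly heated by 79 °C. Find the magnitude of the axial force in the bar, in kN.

P ≈ 115 kN (compressive)

If the supports were absent, the total length change would be Σ αᵢΔT Lᵢ = 10×10⁻⁶×79×875 + 22.1×10⁻⁶×79×330 + 10.4×10⁻⁶×79×310 = 1.522 mm.
The rigid supports impose zero overall length change; the single axial force P common to all segments must satisfy P Σ Lᵢ/(AᵢEᵢ) = δ_free.
Σ Lᵢ/(AᵢEᵢ) = 875/(1625×120×10³) + 330/(1050×68×10³) + 310/(2250×33×10³) = 1.328×10⁻⁵ mm/N.
Hence P = δ_free / Σ(L/AE) = 1.522/1.328×10⁻⁵ = 114.6 kN (compressive).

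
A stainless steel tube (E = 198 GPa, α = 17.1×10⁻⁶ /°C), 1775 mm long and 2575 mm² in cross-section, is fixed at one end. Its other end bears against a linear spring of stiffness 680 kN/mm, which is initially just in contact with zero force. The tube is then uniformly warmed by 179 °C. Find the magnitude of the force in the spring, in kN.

P ≈ 1100 kN

The unrestrained thermal change is αΔT L = 17.1×10⁻⁶ × 179 × 1775 = 5.433 mm.
Let P be the compressive force at the spring. The tube shortens elastically by PL/(AE) and the spring compresses by P/k; together these equal δ_free.
So P = δ_free / [L/(AE) + 1/k] = 5.433 / [ 1775/(2575×198×10³) + 1/(680×10³) ].
P = 5.433 / 4.952×10⁻⁶ = 1.097×10⁶ N.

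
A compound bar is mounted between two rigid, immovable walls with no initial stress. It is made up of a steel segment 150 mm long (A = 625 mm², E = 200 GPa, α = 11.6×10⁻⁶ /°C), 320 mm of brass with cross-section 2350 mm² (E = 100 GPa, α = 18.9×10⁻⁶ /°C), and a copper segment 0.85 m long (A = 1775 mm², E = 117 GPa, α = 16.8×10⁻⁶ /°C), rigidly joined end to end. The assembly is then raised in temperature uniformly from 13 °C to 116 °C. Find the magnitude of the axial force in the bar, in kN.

P ≈ 342 kN (compressive)

With the walls removed the bar would change length by δ_free = Σ αᵢΔT Lᵢ = 11.6×10⁻⁶×103×150 + 18.9×10⁻⁶×103×320 + 16.8×10⁻⁶×103×850 = 2.273 mm.
The rigid supports impose zero overall length change; the single axial force P common to all segments must satisfy P Σ Lᵢ/(AᵢEᵢ) = δ_free.
Σ Lᵢ/(AᵢEᵢ) = 150/(625×200×10³) + 320/(2350×100×10³) + 850/(1775×117×10³) = 6.655×10⁻⁶ mm/N.
Hence P = δ_free / Σ(L/AE) = 2.273/6.655×10⁻⁶ = 341.6 kN (compressive).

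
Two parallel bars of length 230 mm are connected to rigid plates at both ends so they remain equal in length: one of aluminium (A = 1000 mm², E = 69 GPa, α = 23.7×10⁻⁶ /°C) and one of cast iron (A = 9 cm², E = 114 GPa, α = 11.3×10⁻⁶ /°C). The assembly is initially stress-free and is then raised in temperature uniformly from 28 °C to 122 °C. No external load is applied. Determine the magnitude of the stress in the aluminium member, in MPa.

σ ≈ 48.1 MPa (compressive)

Equilibrium of a rigid end plate with no external load gives equal and opposite internal forces ±P in the two members. Since α_{aluminium} > α_{cast iron}, heating drives the aluminium into compression and the cast iron into tension.
Equating the net (thermal + elastic) strains gives |α₁ − α₂|·ΔT = P·[1/(A₁E₁) + 1/(A₂E₂)].
|α₁ − α₂|·ΔT = 12.4×10⁻⁶ × 94 = 0.001166.
1/(A₁E₁) + 1/(A₂E₂) = 1/(1000×69×10³) + 1/(900×114×10³) = 2.424×10⁻⁸ N⁻¹.
So P = 0.001166 / 2.424×10⁻⁸ = 48.09 kN.
σ_{aluminium} = P/A₁ = 48090/1000 = 48.09 MPa, compressive.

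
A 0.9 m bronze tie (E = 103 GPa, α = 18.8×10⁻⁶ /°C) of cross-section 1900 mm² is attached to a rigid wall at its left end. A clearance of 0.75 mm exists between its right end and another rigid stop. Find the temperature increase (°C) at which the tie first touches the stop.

The gap closes when αΔT L = 0.75 mm, since the tie is still unstressed at that instant.
So ΔT = g/(αL) = 0.75/(18.8×10⁻⁶ × 900) = 44.33 °C.

ΔT ≈ 44.3 °C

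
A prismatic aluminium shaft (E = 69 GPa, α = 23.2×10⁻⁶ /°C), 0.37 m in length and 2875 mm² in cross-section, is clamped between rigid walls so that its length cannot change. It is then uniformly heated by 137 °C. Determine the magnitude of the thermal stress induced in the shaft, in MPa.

σ ≈ 219 MPa (compressive)

With length fixed, the mechanical strain must cancel the thermal strain αΔT = 23.2×10⁻⁶ × 137 = 3178.4×10⁻⁶.
σ = EαΔT = 69×10³ × 23.2×10⁻⁶ × 137 = 219.3 MPa (compressive; the shaft is trying to expand).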